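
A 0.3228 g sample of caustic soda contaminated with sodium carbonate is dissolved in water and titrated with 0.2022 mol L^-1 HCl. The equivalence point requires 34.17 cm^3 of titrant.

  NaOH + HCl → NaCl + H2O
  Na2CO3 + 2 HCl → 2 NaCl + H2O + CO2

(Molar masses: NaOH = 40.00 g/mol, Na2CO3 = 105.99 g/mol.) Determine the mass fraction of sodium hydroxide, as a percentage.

n(HCl) = 0.03417 × 0.2022 = 6.909 × 10^-3 mol
Let x = n(NaOH), y = n(Na2CO3).
Titrant: 1x + 2y = 6.909 × 10^-3;  mass: 40.00x + 105.99y = 0.3228
Solving, x = 3.336 × 10^-3 mol, y = 1.787 × 10^-3 mol
mass of NaOH = 3.336 × 10^-3 × 40.00 = 0.1334 g
% NaOH = 0.1334 / 0.3228 × 100 = 41.34 %

41.34 %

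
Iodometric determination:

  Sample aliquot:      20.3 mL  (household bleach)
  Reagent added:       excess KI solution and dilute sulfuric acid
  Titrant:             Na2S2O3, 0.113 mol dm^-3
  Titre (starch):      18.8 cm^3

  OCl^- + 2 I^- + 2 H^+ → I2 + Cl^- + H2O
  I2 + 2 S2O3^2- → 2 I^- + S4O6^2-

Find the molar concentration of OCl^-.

n(S2O3^2-) = 0.0188 × 0.113 = 2.12 × 10^-3 mol
n(I2) = n(S2O3^2-)/2 = 1.06 × 10^-3 mol
n(OCl^-) in the aliquot = 1.06 × 10^-3 mol (1:1 ratio)
[OCl^-] = 1.06 × 10^-3 / 0.0203 = 0.0523 mol/L

0.0523 mol/L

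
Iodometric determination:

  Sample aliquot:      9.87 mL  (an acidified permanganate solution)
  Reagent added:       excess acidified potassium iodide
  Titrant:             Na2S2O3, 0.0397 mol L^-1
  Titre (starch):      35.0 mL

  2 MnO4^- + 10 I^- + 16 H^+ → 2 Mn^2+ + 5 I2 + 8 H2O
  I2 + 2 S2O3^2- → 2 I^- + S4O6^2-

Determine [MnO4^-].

0.0282 mol/L

n(S2O3^2-) = 0.0350 × 0.0397 = 1.39 × 10^-3 mol
n(I2) = n(S2O3^2-)/2 = 6.95 × 10^-4 mol
From the 2:5 ratio, n(MnO4^-) in the aliquot = 2/5 × 6.95 × 10^-4 = 2.78 × 10^-4 mol
[MnO4^-] = 2.78 × 10^-4 / 0.00987 = 0.0282 mol/L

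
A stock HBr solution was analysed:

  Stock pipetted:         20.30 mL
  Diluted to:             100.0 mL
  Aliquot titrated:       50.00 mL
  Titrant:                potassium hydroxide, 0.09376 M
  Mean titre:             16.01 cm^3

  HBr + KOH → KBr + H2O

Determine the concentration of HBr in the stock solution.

n(KOH) = 0.01601 × 0.09376 = 1.501 × 10^-3 mol
n(HBr) in the aliquot = 1.501 × 10^-3 mol (1:1 ratio)
[HBr]_dilute = 1.501 × 10^-3 / 0.05000 = 0.03002 mol/L
Dilution factor = 100.0 / 20.30 = 4.926
[HBr]_stock = 0.03002 × 4.926 = 0.1479 mol/L

0.1479 M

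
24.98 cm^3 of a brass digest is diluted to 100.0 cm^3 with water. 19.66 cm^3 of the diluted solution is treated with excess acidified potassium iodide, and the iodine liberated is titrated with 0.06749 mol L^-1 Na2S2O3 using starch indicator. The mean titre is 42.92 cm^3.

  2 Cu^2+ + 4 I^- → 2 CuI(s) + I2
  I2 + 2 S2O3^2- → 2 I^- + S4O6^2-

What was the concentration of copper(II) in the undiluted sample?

0.5898 mol/L

n(S2O3^2-) = 0.04292 × 0.06749 = 2.897 × 10^-3 mol
n(I2) = n(S2O3^2-)/2 = 1.448 × 10^-3 mol
From the 2:1 ratio, n(Cu2+) in the aliquot = 2/1 × 1.448 × 10^-3 = 2.897 × 10^-3 mol
[Cu2+]_dilute = 2.897 × 10^-3 / 0.01966 = 0.1473 mol/L
[Cu2+]_original = 0.1473 × 100.0/24.98 = 0.5898 mol/L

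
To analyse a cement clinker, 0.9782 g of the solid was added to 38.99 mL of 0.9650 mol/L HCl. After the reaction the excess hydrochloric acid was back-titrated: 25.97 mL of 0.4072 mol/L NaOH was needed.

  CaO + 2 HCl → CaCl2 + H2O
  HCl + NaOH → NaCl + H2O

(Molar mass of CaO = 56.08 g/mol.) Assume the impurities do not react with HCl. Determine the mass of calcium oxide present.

0.7585 g

n(HCl) added = 0.03899 × 0.9650 = 0.03763 mol
n(NaOH) used in back-titration = 0.02597 × 0.4072 = 0.01057 mol
n(HCl) left over = 0.01057 mol (1:1 ratio)
n(HCl) consumed by analyte = 0.03763 − 0.01057 = 0.02705 mol
From the 1:2 ratio, n(CaO) = 1/2 × 0.02705 = 0.01353 mol
mass of CaO = 0.01353 × 56.08 = 0.7585 g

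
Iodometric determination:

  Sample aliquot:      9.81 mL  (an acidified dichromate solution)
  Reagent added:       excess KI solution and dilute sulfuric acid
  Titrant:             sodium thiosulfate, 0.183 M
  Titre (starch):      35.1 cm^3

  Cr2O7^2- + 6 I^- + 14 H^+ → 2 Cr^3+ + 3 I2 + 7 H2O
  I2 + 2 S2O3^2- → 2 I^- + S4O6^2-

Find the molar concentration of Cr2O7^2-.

0.109 M

n(S2O3^2-) = 0.0351 × 0.183 = 6.42 × 10^-3 mol
n(I2) = n(S2O3^2-)/2 = 3.21 × 10^-3 mol
From the 1:3 ratio, n(Cr2O7^2-) in the aliquot = 1/3 × 3.21 × 10^-3 = 1.07 × 10^-3 mol
[Cr2O7^2-] = 1.07 × 10^-3 / 0.00981 = 0.109 mol/L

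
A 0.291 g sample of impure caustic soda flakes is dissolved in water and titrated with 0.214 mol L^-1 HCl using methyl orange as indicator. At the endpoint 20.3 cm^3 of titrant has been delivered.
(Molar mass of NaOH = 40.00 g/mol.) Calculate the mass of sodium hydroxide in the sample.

NaOH + HCl → NaCl + H2O
n(HCl) = 0.0203 L × 0.214 mol/L = 4.34 × 10^-3 mol
n(NaOH) = 4.34 × 10^-3 mol (1:1 ratio)
mass of NaOH = 4.34 × 10^-3 × 40.00 g/mol = 0.174 g

0.174 g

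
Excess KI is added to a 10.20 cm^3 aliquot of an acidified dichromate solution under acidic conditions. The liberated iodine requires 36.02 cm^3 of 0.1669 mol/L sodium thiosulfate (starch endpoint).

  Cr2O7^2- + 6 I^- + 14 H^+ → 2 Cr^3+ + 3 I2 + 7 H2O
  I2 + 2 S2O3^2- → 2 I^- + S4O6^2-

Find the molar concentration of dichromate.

n(S2O3^2-) = 0.03602 × 0.1669 = 6.012 × 10^-3 mol
n(I2) = n(S2O3^2-)/2 = 3.006 × 10^-3 mol
From the 1:3 ratio, n(Cr2O7^2-) in the aliquot = 1/3 × 3.006 × 10^-3 = 1.002 × 10^-3 mol
[Cr2O7^2-] = 1.002 × 10^-3 / 0.01020 = 0.09823 mol/L

0.09823 mol/L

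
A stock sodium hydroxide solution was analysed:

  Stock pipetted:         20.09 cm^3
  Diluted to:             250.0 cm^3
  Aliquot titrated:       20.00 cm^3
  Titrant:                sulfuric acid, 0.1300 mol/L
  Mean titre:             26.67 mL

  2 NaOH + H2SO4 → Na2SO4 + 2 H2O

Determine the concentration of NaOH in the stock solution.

4.314 mol/L

n(H2SO4) = 0.02667 × 0.1300 = 3.467 × 10^-3 mol
From the 2:1 ratio, n(NaOH) in the aliquot = 2/1 × 3.467 × 10^-3 = 6.934 × 10^-3 mol
[NaOH]_dilute = 6.934 × 10^-3 / 0.02000 = 0.3467 mol/L
Dilution factor = 250.0 / 20.09 = 12.44
[NaOH]_stock = 0.3467 × 12.44 = 4.314 mol/L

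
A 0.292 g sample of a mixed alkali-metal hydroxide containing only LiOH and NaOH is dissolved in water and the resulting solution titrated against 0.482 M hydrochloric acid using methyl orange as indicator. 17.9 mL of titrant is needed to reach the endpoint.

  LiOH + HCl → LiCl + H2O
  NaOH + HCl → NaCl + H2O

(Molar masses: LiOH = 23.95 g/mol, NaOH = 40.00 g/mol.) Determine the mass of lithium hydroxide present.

0.0793 g

n(HCl) = 0.0179 × 0.482 = 8.63 × 10^-3 mol
Let x = n(LiOH), y = n(NaOH).
Titrant: 1x + 1y = 8.63 × 10^-3;  mass: 23.95x + 40.00y = 0.292
Solving, x = 3.31 × 10^-3 mol, y = 5.32 × 10^-3 mol
mass of LiOH = 3.31 × 10^-3 × 23.95 = 0.0793 g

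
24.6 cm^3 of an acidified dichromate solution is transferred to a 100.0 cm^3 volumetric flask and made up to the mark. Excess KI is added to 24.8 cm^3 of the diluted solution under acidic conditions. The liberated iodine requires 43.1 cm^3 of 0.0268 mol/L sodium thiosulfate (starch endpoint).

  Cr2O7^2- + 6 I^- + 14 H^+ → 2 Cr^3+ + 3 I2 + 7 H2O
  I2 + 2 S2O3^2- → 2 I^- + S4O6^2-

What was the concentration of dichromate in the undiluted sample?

0.0316 mol/L

n(S2O3^2-) = 0.0431 × 0.0268 = 1.16 × 10^-3 mol
n(I2) = n(S2O3^2-)/2 = 5.78 × 10^-4 mol
From the 1:3 ratio, n(Cr2O7^2-) in the aliquot = 1/3 × 5.78 × 10^-4 = 1.93 × 10^-4 mol
[Cr2O7^2-]_dilute = 1.93 × 10^-4 / 0.0248 = 0.00776 mol/L
[Cr2O7^2-]_original = 0.00776 × 100.0/24.6 = 0.0316 mol/L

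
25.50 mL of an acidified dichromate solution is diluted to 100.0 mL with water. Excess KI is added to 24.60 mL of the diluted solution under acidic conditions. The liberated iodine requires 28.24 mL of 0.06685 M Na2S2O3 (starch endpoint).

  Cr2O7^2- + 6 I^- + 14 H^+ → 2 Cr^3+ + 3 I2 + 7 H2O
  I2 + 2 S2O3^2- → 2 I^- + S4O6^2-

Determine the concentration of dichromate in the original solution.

n(S2O3^2-) = 0.02824 × 0.06685 = 1.888 × 10^-3 mol
n(I2) = n(S2O3^2-)/2 = 9.439 × 10^-4 mol
From the 1:3 ratio, n(Cr2O7^2-) in the aliquot = 1/3 × 9.439 × 10^-4 = 3.146 × 10^-4 mol
[Cr2O7^2-]_dilute = 3.146 × 10^-4 / 0.02460 = 0.01279 mol/L
[Cr2O7^2-]_original = 0.01279 × 100.0/25.50 = 0.05016 mol/L

0.05016 M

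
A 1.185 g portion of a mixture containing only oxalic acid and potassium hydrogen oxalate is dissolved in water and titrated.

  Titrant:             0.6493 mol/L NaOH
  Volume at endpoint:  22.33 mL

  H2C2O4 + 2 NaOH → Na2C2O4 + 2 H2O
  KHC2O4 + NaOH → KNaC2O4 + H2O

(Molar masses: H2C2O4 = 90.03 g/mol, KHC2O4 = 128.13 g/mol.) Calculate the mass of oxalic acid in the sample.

0.3644 g

n(NaOH) = 0.02233 × 0.6493 = 0.01450 mol
Let x = n(H2C2O4), y = n(KHC2O4).
Titrant: 2x + 1y = 0.01450;  mass: 90.03x + 128.13y = 1.185
Solving, x = 4.047 × 10^-3 mol, y = 6.405 × 10^-3 mol
mass of H2C2O4 = 4.047 × 10^-3 × 90.03 = 0.3644 g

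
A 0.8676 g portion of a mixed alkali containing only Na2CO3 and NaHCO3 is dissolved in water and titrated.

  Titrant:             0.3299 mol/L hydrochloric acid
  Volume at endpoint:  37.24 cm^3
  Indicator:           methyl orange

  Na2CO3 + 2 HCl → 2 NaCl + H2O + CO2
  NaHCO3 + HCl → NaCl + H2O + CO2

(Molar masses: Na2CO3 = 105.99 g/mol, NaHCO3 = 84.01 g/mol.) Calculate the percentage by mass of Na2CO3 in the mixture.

n(HCl) = 0.03724 × 0.3299 = 0.01229 mol
Let x = n(Na2CO3), y = n(NaHCO3).
Titrant: 2x + 1y = 0.01229;  mass: 105.99x + 84.01y = 0.8676
Solving, x = 2.652 × 10^-3 mol, y = 6.981 × 10^-3 mol
mass of Na2CO3 = 2.652 × 10^-3 × 105.99 = 0.2811 g
% Na2CO3 = 0.2811 / 0.8676 × 100 = 32.40 %

32.40 %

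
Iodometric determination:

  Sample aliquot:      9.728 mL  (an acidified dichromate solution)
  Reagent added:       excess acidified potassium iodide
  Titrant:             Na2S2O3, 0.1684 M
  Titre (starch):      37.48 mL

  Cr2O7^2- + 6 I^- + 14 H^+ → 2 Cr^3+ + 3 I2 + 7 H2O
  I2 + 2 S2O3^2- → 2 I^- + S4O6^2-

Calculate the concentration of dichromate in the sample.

0.1081 M

n(S2O3^2-) = 0.03748 × 0.1684 = 6.312 × 10^-3 mol
n(I2) = n(S2O3^2-)/2 = 3.156 × 10^-3 mol
From the 1:3 ratio, n(Cr2O7^2-) in the aliquot = 1/3 × 3.156 × 10^-3 = 1.052 × 10^-3 mol
[Cr2O7^2-] = 1.052 × 10^-3 / 0.009728 = 0.1081 mol/L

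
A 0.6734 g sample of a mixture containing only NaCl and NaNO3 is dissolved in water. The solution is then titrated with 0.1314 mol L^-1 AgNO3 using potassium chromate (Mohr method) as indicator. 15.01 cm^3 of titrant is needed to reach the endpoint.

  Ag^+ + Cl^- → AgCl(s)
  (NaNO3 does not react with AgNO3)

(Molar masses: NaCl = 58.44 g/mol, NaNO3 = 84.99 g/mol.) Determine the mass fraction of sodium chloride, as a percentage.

n(AgNO3) = 0.01501 × 0.1314 = 1.972 × 10^-3 mol
Let x = n(NaCl), y = n(NaNO3).
Titrant: 1x = 1.972 × 10^-3;  mass: 58.44x + 84.99y = 0.6734
Solving, x = 1.972 × 10^-3 mol, y = 6.567 × 10^-3 mol
mass of NaCl = 1.972 × 10^-3 × 58.44 = 0.1153 g
% NaCl = 0.1153 / 0.6734 × 100 = 17.12 %

17.12 %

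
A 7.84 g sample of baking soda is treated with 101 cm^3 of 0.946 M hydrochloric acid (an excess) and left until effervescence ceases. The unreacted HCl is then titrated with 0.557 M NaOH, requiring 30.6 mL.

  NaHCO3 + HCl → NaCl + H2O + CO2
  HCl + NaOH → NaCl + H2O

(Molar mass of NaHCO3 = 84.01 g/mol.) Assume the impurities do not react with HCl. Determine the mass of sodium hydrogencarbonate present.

6.59 g

n(HCl) added = 0.101 × 0.946 = 0.0955 mol
n(NaOH) used in back-titration = 0.0306 × 0.557 = 0.0170 mol
n(HCl) left over = 0.0170 mol (1:1 ratio)
n(HCl) consumed by analyte = 0.0955 − 0.0170 = 0.0785 mol
n(NaHCO3) = 0.0785 mol (1:1 ratio)
mass of NaHCO3 = 0.0785 × 84.01 = 6.59 g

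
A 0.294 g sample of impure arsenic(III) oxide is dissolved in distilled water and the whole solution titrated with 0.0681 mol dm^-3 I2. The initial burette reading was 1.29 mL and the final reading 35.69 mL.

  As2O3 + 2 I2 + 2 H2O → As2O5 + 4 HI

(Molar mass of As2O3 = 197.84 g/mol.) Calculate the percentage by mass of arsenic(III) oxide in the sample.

n(I2) = 0.0344 L × 0.0681 mol/L = 2.34 × 10^-3 mol
From the 1:2 ratio, n(As2O3) = 1/2 × 2.34 × 10^-3 = 1.17 × 10^-3 mol
mass of As2O3 = 1.17 × 10^-3 × 197.84 g/mol = 0.232 g
% As2O3 = 0.232 / 0.294 × 100 = 78.8 %

78.8 %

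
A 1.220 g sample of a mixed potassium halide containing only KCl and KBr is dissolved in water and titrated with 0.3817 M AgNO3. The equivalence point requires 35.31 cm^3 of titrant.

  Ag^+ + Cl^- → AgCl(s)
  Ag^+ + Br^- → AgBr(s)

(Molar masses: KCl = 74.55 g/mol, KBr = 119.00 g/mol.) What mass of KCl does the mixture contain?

n(AgNO3) = 0.03531 × 0.3817 = 0.01348 mol
Let x = n(KCl), y = n(KBr).
Titrant: 1x + 1y = 0.01348;  mass: 74.55x + 119.00y = 1.220
Solving, x = 8.636 × 10^-3 mol, y = 4.842 × 10^-3 mol
mass of KCl = 8.636 × 10^-3 × 74.55 = 0.6438 g

0.6438 g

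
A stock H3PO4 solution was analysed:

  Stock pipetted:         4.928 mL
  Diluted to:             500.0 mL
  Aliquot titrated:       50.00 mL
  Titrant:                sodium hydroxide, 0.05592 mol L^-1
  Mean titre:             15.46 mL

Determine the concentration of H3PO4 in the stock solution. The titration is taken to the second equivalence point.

H3PO4 + 2 NaOH → Na2HPO4 + 2 H2O
n(NaOH) = 0.01546 × 0.05592 = 8.645 × 10^-4 mol
From the 1:2 ratio, n(H3PO4) in the aliquot = 1/2 × 8.645 × 10^-4 = 4.323 × 10^-4 mol
[H3PO4]_dilute = 4.323 × 10^-4 / 0.05000 = 0.008645 mol/L
Dilution factor = 500.0 / 4.928 = 101.5
[H3PO4]_stock = 0.008645 × 101.5 = 0.8772 mol/L

0.8772 mol/L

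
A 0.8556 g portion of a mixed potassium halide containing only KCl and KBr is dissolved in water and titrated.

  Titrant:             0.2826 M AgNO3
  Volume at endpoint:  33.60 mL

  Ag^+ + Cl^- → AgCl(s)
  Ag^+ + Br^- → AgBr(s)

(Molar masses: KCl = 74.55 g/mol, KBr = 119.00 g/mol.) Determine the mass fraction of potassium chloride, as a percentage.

n(AgNO3) = 0.03360 × 0.2826 = 9.495 × 10^-3 mol
Let x = n(KCl), y = n(KBr).
Titrant: 1x + 1y = 9.495 × 10^-3;  mass: 74.55x + 119.00y = 0.8556
Solving, x = 6.172 × 10^-3 mol, y = 3.323 × 10^-3 mol
mass of KCl = 6.172 × 10^-3 × 74.55 = 0.4601 g
% KCl = 0.4601 / 0.8556 × 100 = 53.78 %

53.78 %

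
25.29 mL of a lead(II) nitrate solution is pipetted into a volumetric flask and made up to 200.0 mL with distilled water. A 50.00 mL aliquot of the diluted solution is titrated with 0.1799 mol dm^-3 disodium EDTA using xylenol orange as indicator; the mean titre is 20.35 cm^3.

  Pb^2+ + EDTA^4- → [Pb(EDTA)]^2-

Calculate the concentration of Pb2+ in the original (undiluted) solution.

n(EDTA) = 0.02035 × 0.1799 = 3.661 × 10^-3 mol
n(Pb2+) in the aliquot = 3.661 × 10^-3 mol (1:1 ratio)
[Pb2+]_dilute = 3.661 × 10^-3 / 0.05000 = 0.07322 mol/L
Dilution factor = 200.0 / 25.29 = 7.908
[Pb2+]_stock = 0.07322 × 7.908 = 0.5790 mol/L

0.5790 mol/L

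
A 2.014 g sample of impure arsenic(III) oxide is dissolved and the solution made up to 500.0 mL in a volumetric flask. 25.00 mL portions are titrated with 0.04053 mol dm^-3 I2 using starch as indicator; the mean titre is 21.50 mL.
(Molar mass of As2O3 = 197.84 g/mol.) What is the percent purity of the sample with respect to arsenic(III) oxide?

As2O3 + 2 I2 + 2 H2O → As2O5 + 4 HI
n(I2) per titration = 0.02150 × 0.04053 = 8.714 × 10^-4 mol
From the 1:2 ratio, n(As2O3) in each aliquot = 1/2 × 8.714 × 10^-4 = 4.357 × 10^-4 mol
n(As2O3) in the whole flask = 4.357 × 10^-4 × 500.0/25.00 = 8.714 × 10^-3 mol
mass of As2O3 = 8.714 × 10^-3 × 197.84 = 1.724 g
% As2O3 = 1.724 / 2.014 × 100 = 85.60 %

85.60 %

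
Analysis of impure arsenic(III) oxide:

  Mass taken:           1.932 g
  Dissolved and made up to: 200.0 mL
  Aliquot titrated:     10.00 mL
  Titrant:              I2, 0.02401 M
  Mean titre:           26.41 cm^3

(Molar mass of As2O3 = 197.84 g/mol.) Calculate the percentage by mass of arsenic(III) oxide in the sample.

As2O3 + 2 I2 + 2 H2O → As2O5 + 4 HI
n(I2) per titration = 0.02641 × 0.02401 = 6.341 × 10^-4 mol
From the 1:2 ratio, n(As2O3) in each aliquot = 1/2 × 6.341 × 10^-4 = 3.171 × 10^-4 mol
n(As2O3) in the whole flask = 3.171 × 10^-4 × 200.0/10.00 = 6.341 × 10^-3 mol
mass of As2O3 = 6.341 × 10^-3 × 197.84 = 1.255 g
% As2O3 = 1.255 / 1.932 × 100 = 64.93 %

64.93 %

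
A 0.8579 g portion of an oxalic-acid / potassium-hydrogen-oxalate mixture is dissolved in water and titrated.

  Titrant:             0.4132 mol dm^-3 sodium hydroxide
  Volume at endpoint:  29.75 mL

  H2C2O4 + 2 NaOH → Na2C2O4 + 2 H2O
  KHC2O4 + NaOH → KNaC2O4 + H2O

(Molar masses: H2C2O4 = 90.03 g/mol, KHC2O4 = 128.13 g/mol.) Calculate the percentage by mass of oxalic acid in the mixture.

n(NaOH) = 0.02975 × 0.4132 = 0.01229 mol
Let x = n(H2C2O4), y = n(KHC2O4).
Titrant: 2x + 1y = 0.01229;  mass: 90.03x + 128.13y = 0.8579
Solving, x = 4.314 × 10^-3 mol, y = 3.664 × 10^-3 mol
mass of H2C2O4 = 4.314 × 10^-3 × 90.03 = 0.3884 g
% H2C2O4 = 0.3884 / 0.8579 × 100 = 45.28 %

45.28 %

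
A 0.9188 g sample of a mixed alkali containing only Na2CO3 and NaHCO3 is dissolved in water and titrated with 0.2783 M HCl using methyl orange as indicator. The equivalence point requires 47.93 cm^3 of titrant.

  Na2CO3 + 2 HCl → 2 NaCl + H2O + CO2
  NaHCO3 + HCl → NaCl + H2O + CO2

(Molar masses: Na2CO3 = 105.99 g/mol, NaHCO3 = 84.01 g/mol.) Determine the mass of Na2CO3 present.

0.3448 g

n(HCl) = 0.04793 × 0.2783 = 0.01334 mol
Let x = n(Na2CO3), y = n(NaHCO3).
Titrant: 2x + 1y = 0.01334;  mass: 105.99x + 84.01y = 0.9188
Solving, x = 3.253 × 10^-3 mol, y = 6.832 × 10^-3 mol
mass of Na2CO3 = 3.253 × 10^-3 × 105.99 = 0.3448 g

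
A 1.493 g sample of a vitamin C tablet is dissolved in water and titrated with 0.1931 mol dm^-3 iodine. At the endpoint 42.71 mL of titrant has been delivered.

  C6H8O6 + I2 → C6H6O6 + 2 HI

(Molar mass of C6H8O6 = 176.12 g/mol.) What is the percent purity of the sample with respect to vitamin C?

97.29 %

n(I2) = 0.04271 L × 0.1931 mol/L = 8.247 × 10^-3 mol
n(C6H8O6) = 8.247 × 10^-3 mol (1:1 ratio)
mass of C6H8O6 = 8.247 × 10^-3 × 176.12 g/mol = 1.453 g
% C6H8O6 = 1.453 / 1.493 × 100 = 97.29 %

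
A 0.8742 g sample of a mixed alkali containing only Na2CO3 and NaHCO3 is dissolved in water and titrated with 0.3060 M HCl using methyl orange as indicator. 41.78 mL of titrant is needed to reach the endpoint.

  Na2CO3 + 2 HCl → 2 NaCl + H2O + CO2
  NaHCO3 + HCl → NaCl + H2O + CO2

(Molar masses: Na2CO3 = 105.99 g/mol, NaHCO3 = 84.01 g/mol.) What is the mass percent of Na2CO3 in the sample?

n(HCl) = 0.04178 × 0.3060 = 0.01278 mol
Let x = n(Na2CO3), y = n(NaHCO3).
Titrant: 2x + 1y = 0.01278;  mass: 105.99x + 84.01y = 0.8742
Solving, x = 3.222 × 10^-3 mol, y = 6.341 × 10^-3 mol
mass of Na2CO3 = 3.222 × 10^-3 × 105.99 = 0.3415 g
% Na2CO3 = 0.3415 / 0.8742 × 100 = 39.06 %

39.06 %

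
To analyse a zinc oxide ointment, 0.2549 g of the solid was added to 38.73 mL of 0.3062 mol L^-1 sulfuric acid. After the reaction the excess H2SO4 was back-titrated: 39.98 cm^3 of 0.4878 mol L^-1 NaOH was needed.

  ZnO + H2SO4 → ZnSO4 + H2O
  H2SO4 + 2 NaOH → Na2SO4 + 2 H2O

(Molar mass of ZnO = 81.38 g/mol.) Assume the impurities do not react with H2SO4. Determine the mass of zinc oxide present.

0.1715 g

n(H2SO4) added = 0.03873 × 0.3062 = 0.01186 mol
n(NaOH) used in back-titration = 0.03998 × 0.4878 = 0.01950 mol
From the 1:2 ratio, n(H2SO4) left over = 1/2 × 0.01950 = 9.751 × 10^-3 mol
n(H2SO4) consumed by analyte = 0.01186 − 9.751 × 10^-3 = 2.108 × 10^-3 mol
n(ZnO) = 2.108 × 10^-3 mol (1:1 ratio)
mass of ZnO = 2.108 × 10^-3 × 81.38 = 0.1715 g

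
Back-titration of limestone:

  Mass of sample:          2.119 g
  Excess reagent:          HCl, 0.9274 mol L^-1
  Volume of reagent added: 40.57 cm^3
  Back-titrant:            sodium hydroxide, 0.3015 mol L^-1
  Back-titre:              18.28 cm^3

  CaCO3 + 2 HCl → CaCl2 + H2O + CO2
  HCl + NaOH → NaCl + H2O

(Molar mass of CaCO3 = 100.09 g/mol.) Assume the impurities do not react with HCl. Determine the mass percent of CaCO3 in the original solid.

n(HCl) added = 0.04057 × 0.9274 = 0.03762 mol
n(NaOH) used in back-titration = 0.01828 × 0.3015 = 5.511 × 10^-3 mol
n(HCl) left over = 5.511 × 10^-3 mol (1:1 ratio)
n(HCl) consumed by analyte = 0.03762 − 5.511 × 10^-3 = 0.03211 mol
From the 1:2 ratio, n(CaCO3) = 1/2 × 0.03211 = 0.01606 mol
mass of CaCO3 = 0.01606 × 100.09 = 1.607 g
% CaCO3 = 1.607 / 2.119 × 100 = 75.84 %

75.84 %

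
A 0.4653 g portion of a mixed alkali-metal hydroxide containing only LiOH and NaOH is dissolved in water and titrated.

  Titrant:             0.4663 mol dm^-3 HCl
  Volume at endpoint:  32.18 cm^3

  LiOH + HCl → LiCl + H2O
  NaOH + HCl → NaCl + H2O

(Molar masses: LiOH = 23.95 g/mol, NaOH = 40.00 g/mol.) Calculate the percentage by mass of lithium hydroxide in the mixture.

n(HCl) = 0.03218 × 0.4663 = 0.01501 mol
Let x = n(LiOH), y = n(NaOH).
Titrant: 1x + 1y = 0.01501;  mass: 23.95x + 40.00y = 0.4653
Solving, x = 8.406 × 10^-3 mol, y = 6.599 × 10^-3 mol
mass of LiOH = 8.406 × 10^-3 × 23.95 = 0.2013 g
% LiOH = 0.2013 / 0.4653 × 100 = 43.27 %

43.27 %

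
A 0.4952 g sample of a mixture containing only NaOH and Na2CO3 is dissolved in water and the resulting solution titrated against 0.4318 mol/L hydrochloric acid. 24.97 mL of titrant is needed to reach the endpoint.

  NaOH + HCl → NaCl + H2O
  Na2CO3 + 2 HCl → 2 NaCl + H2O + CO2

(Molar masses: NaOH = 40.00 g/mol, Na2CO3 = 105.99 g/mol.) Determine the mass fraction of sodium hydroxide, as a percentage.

n(HCl) = 0.02497 × 0.4318 = 0.01078 mol
Let x = n(NaOH), y = n(Na2CO3).
Titrant: 1x + 2y = 0.01078;  mass: 40.00x + 105.99y = 0.4952
Solving, x = 5.863 × 10^-3 mol, y = 2.459 × 10^-3 mol
mass of NaOH = 5.863 × 10^-3 × 40.00 = 0.2345 g
% NaOH = 0.2345 / 0.4952 × 100 = 47.36 %

47.36 %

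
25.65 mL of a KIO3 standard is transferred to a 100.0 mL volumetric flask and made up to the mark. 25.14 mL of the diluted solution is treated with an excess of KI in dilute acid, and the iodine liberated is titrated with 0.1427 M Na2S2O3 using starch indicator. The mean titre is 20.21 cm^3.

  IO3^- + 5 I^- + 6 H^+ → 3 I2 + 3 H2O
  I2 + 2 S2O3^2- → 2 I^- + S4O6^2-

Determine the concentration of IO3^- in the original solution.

n(S2O3^2-) = 0.02021 × 0.1427 = 2.884 × 10^-3 mol
n(I2) = n(S2O3^2-)/2 = 1.442 × 10^-3 mol
From the 1:3 ratio, n(IO3^-) in the aliquot = 1/3 × 1.442 × 10^-3 = 4.807 × 10^-4 mol
[IO3^-]_dilute = 4.807 × 10^-4 / 0.02514 = 0.01912 mol/L
[IO3^-]_original = 0.01912 × 100.0/25.65 = 0.07454 mol/L

0.07454 M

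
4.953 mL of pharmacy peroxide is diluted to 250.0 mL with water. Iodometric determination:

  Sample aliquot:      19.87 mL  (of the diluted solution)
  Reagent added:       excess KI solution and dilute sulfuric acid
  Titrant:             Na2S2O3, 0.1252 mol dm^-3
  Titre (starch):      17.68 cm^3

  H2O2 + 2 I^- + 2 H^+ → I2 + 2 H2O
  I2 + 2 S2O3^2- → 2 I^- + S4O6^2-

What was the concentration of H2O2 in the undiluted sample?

n(S2O3^2-) = 0.01768 × 0.1252 = 2.214 × 10^-3 mol
n(I2) = n(S2O3^2-)/2 = 1.107 × 10^-3 mol
n(H2O2) in the aliquot = 1.107 × 10^-3 mol (1:1 ratio)
[H2O2]_dilute = 1.107 × 10^-3 / 0.01987 = 0.05570 mol/L
[H2O2]_original = 0.05570 × 250.0/4.953 = 2.811 mol/L

2.811 mol/L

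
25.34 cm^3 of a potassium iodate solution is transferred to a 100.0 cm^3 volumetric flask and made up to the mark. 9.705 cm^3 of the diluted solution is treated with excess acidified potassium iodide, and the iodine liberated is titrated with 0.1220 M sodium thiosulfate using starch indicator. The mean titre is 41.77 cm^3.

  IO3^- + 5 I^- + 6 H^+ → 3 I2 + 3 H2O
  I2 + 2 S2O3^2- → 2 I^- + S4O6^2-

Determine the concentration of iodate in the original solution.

0.3454 M

n(S2O3^2-) = 0.04177 × 0.1220 = 5.096 × 10^-3 mol
n(I2) = n(S2O3^2-)/2 = 2.548 × 10^-3 mol
From the 1:3 ratio, n(IO3^-) in the aliquot = 1/3 × 2.548 × 10^-3 = 8.493 × 10^-4 mol
[IO3^-]_dilute = 8.493 × 10^-4 / 0.009705 = 0.08751 mol/L
[IO3^-]_original = 0.08751 × 100.0/25.34 = 0.3454 mol/L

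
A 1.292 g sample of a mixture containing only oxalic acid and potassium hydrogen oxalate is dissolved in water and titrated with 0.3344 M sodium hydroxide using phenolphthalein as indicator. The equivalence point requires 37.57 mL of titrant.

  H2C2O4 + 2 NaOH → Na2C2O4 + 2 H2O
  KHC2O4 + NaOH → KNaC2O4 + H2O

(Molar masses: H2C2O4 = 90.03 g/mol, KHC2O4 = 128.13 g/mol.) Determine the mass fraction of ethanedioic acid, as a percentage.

n(NaOH) = 0.03757 × 0.3344 = 0.01256 mol
Let x = n(H2C2O4), y = n(KHC2O4).
Titrant: 2x + 1y = 0.01256;  mass: 90.03x + 128.13y = 1.292
Solving, x = 1.912 × 10^-3 mol, y = 8.740 × 10^-3 mol
mass of H2C2O4 = 1.912 × 10^-3 × 90.03 = 0.1721 g
% H2C2O4 = 0.1721 / 1.292 × 100 = 13.32 %

13.32 %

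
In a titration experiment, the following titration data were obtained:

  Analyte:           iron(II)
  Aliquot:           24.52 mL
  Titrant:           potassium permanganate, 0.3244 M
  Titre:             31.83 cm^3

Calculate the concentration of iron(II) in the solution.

MnO4^- + 5 Fe^2+ + 8 H^+ → Mn^2+ + 5 Fe^3+ + 4 H2O
n(KMnO4) = 0.03183 L × 0.3244 mol/L = 0.01033 mol
From the 5:1 mole ratio, n(Fe2+) = 5/1 × 0.01033 = 0.05163 mol
[Fe2+] = 0.05163 mol / 0.02452 L = 2.106 mol/L

2.106 M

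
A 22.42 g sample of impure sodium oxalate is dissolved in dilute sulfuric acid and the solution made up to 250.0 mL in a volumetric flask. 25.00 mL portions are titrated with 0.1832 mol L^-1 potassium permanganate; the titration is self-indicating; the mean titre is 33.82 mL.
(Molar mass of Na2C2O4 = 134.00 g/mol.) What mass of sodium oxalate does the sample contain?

2 MnO4^- + 5 C2O4^2- + 16 H^+ → 2 Mn^2+ + 10 CO2 + 8 H2O
n(KMnO4) per titration = 0.03382 × 0.1832 = 6.196 × 10^-3 mol
From the 5:2 ratio, n(Na2C2O4) in each aliquot = 5/2 × 6.196 × 10^-3 = 0.01549 mol
n(Na2C2O4) in the whole flask = 0.01549 × 250.0/25.00 = 0.1549 mol
mass of Na2C2O4 = 0.1549 × 134.00 = 20.76 g

20.76 g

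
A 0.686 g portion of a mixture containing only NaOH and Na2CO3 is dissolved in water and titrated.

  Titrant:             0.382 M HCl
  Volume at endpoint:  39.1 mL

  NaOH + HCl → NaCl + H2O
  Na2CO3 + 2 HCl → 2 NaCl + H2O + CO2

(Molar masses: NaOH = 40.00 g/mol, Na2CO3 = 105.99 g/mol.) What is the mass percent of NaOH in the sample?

47.4 %

n(HCl) = 0.0391 × 0.382 = 0.0149 mol
Let x = n(NaOH), y = n(Na2CO3).
Titrant: 1x + 2y = 0.0149;  mass: 40.00x + 105.99y = 0.686
Solving, x = 8.12 × 10^-3 mol, y = 3.41 × 10^-3 mol
mass of NaOH = 8.12 × 10^-3 × 40.00 = 0.325 g
% NaOH = 0.325 / 0.686 × 100 = 47.4 %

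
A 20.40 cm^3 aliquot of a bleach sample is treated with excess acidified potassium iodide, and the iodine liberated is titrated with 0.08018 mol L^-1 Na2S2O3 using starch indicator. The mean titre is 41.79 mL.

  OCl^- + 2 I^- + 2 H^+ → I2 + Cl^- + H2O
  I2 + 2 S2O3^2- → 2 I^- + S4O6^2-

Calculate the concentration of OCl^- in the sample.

n(S2O3^2-) = 0.04179 × 0.08018 = 3.351 × 10^-3 mol
n(I2) = n(S2O3^2-)/2 = 1.675 × 10^-3 mol
n(OCl^-) in the aliquot = 1.675 × 10^-3 mol (1:1 ratio)
[OCl^-] = 1.675 × 10^-3 / 0.02040 = 0.08213 mol/L

0.08213 mol/L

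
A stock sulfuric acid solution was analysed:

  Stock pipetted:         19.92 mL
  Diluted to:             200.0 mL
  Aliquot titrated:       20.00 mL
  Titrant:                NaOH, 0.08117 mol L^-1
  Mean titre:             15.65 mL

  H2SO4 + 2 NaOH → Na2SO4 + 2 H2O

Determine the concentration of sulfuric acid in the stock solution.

0.3189 mol/L

n(NaOH) = 0.01565 × 0.08117 = 1.270 × 10^-3 mol
From the 1:2 ratio, n(H2SO4) in the aliquot = 1/2 × 1.270 × 10^-3 = 6.352 × 10^-4 mol
[H2SO4]_dilute = 6.352 × 10^-4 / 0.02000 = 0.03176 mol/L
Dilution factor = 200.0 / 19.92 = 10.04
[H2SO4]_stock = 0.03176 × 10.04 = 0.3189 mol/L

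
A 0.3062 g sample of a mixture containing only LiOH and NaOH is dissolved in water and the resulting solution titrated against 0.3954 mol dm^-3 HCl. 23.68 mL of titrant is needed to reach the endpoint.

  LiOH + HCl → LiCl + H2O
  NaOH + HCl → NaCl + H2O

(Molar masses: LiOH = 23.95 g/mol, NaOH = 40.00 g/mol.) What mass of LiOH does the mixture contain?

0.1020 g

n(HCl) = 0.02368 × 0.3954 = 9.363 × 10^-3 mol
Let x = n(LiOH), y = n(NaOH).
Titrant: 1x + 1y = 9.363 × 10^-3;  mass: 23.95x + 40.00y = 0.3062
Solving, x = 4.257 × 10^-3 mol, y = 5.106 × 10^-3 mol
mass of LiOH = 4.257 × 10^-3 × 23.95 = 0.1020 g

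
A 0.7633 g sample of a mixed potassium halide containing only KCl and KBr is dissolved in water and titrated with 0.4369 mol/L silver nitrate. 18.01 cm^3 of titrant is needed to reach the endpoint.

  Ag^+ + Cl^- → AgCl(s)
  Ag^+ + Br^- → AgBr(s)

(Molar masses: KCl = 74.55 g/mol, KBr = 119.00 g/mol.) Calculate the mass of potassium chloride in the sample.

n(AgNO3) = 0.01801 × 0.4369 = 7.869 × 10^-3 mol
Let x = n(KCl), y = n(KBr).
Titrant: 1x + 1y = 7.869 × 10^-3;  mass: 74.55x + 119.00y = 0.7633
Solving, x = 3.893 × 10^-3 mol, y = 3.975 × 10^-3 mol
mass of KCl = 3.893 × 10^-3 × 74.55 = 0.2902 g

0.2902 g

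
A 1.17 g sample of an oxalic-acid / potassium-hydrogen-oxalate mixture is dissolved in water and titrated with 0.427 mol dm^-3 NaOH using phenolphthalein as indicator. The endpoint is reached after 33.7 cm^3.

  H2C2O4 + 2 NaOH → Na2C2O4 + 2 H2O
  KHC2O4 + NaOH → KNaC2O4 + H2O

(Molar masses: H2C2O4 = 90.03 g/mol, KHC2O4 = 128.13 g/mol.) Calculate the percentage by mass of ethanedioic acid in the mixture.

31.2 %

n(NaOH) = 0.0337 × 0.427 = 0.0144 mol
Let x = n(H2C2O4), y = n(KHC2O4).
Titrant: 2x + 1y = 0.0144;  mass: 90.03x + 128.13y = 1.17
Solving, x = 4.05 × 10^-3 mol, y = 6.28 × 10^-3 mol
mass of H2C2O4 = 4.05 × 10^-3 × 90.03 = 0.365 g
% H2C2O4 = 0.365 / 1.17 × 100 = 31.2 %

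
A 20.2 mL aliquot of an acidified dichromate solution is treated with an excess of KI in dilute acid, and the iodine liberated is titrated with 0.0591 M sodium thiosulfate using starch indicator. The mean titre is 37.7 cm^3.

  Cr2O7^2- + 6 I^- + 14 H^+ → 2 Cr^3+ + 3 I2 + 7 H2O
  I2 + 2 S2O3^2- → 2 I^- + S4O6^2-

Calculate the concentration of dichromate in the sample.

n(S2O3^2-) = 0.0377 × 0.0591 = 2.23 × 10^-3 mol
n(I2) = n(S2O3^2-)/2 = 1.11 × 10^-3 mol
From the 1:3 ratio, n(Cr2O7^2-) in the aliquot = 1/3 × 1.11 × 10^-3 = 3.71 × 10^-4 mol
[Cr2O7^2-] = 3.71 × 10^-4 / 0.0202 = 0.0184 mol/L

0.0184 M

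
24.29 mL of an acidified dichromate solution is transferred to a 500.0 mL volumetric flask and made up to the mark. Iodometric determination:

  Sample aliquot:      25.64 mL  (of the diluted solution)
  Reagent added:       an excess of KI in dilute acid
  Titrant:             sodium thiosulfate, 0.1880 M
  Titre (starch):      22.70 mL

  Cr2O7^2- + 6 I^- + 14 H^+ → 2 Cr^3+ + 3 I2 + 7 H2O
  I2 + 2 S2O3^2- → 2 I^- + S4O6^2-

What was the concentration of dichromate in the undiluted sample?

n(S2O3^2-) = 0.02270 × 0.1880 = 4.268 × 10^-3 mol
n(I2) = n(S2O3^2-)/2 = 2.134 × 10^-3 mol
From the 1:3 ratio, n(Cr2O7^2-) in the aliquot = 1/3 × 2.134 × 10^-3 = 7.113 × 10^-4 mol
[Cr2O7^2-]_dilute = 7.113 × 10^-4 / 0.02564 = 0.02774 mol/L
[Cr2O7^2-]_original = 0.02774 × 500.0/24.29 = 0.5710 mol/L

0.5710 M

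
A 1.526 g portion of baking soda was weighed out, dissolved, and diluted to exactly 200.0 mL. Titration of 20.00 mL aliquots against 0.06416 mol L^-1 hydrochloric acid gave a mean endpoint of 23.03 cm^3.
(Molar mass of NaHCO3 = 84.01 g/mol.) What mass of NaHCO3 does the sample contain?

NaHCO3 + HCl → NaCl + H2O + CO2
n(HCl) per titration = 0.02303 × 0.06416 = 1.478 × 10^-3 mol
n(NaHCO3) in each aliquot = 1.478 × 10^-3 mol (1:1 ratio)
n(NaHCO3) in the whole flask = 1.478 × 10^-3 × 200.0/20.00 = 0.01478 mol
mass of NaHCO3 = 0.01478 × 84.01 = 1.241 g

1.241 g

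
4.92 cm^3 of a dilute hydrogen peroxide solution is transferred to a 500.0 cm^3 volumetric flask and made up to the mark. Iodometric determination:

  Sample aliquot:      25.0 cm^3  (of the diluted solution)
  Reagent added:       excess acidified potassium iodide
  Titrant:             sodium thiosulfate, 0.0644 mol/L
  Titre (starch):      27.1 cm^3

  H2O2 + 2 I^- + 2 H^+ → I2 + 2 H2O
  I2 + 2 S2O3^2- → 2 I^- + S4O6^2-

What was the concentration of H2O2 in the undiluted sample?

n(S2O3^2-) = 0.0271 × 0.0644 = 1.75 × 10^-3 mol
n(I2) = n(S2O3^2-)/2 = 8.73 × 10^-4 mol
n(H2O2) in the aliquot = 8.73 × 10^-4 mol (1:1 ratio)
[H2O2]_dilute = 8.73 × 10^-4 / 0.0250 = 0.0349 mol/L
[H2O2]_original = 0.0349 × 500.0/4.92 = 3.55 mol/L

3.55 mol/L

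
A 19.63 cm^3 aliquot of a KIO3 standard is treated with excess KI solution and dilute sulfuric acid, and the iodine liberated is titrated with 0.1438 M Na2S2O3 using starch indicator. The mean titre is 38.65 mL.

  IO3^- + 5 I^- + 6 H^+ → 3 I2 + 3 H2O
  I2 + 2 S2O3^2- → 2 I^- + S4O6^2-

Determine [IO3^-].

0.04719 M

n(S2O3^2-) = 0.03865 × 0.1438 = 5.558 × 10^-3 mol
n(I2) = n(S2O3^2-)/2 = 2.779 × 10^-3 mol
From the 1:3 ratio, n(IO3^-) in the aliquot = 1/3 × 2.779 × 10^-3 = 9.263 × 10^-4 mol
[IO3^-] = 9.263 × 10^-4 / 0.01963 = 0.04719 mol/L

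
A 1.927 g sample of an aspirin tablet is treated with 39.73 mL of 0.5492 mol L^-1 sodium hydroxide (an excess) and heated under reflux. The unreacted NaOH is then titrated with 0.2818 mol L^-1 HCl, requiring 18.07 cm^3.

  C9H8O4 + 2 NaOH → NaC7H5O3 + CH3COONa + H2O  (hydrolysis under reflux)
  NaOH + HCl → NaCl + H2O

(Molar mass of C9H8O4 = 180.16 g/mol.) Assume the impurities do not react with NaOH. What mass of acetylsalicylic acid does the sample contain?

n(NaOH) added = 0.03973 × 0.5492 = 0.02182 mol
n(HCl) used in back-titration = 0.01807 × 0.2818 = 5.092 × 10^-3 mol
n(NaOH) left over = 5.092 × 10^-3 mol (1:1 ratio)
n(NaOH) consumed by analyte = 0.02182 − 5.092 × 10^-3 = 0.01673 mol
From the 1:2 ratio, n(C9H8O4) = 1/2 × 0.01673 = 8.364 × 10^-3 mol
mass of C9H8O4 = 8.364 × 10^-3 × 180.16 = 1.507 g

1.507 g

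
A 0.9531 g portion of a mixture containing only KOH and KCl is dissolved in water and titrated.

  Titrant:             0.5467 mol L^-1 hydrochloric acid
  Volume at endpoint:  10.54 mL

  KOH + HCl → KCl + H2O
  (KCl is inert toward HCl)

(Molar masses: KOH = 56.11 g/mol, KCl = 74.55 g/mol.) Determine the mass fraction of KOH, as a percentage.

n(HCl) = 0.01054 × 0.5467 = 5.762 × 10^-3 mol
Let x = n(KOH), y = n(KCl).
Titrant: 1x = 5.762 × 10^-3;  mass: 56.11x + 74.55y = 0.9531
Solving, x = 5.762 × 10^-3 mol, y = 8.448 × 10^-3 mol
mass of KOH = 5.762 × 10^-3 × 56.11 = 0.3233 g
% KOH = 0.3233 / 0.9531 × 100 = 33.92 %

33.92 %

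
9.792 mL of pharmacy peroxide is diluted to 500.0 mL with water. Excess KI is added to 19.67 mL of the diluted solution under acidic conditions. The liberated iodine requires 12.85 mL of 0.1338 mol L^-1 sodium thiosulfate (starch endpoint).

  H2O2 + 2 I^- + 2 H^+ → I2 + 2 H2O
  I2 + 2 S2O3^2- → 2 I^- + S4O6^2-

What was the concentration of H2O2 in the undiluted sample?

2.232 mol/L

n(S2O3^2-) = 0.01285 × 0.1338 = 1.719 × 10^-3 mol
n(I2) = n(S2O3^2-)/2 = 8.597 × 10^-4 mol
n(H2O2) in the aliquot = 8.597 × 10^-4 mol (1:1 ratio)
[H2O2]_dilute = 8.597 × 10^-4 / 0.01967 = 0.04370 mol/L
[H2O2]_original = 0.04370 × 500.0/9.792 = 2.232 mol/L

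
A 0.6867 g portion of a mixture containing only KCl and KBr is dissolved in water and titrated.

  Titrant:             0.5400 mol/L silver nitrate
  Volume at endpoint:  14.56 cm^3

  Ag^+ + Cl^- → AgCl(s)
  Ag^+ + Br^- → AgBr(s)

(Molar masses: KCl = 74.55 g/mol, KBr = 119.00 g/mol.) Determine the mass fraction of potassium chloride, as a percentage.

n(AgNO3) = 0.01456 × 0.5400 = 7.862 × 10^-3 mol
Let x = n(KCl), y = n(KBr).
Titrant: 1x + 1y = 7.862 × 10^-3;  mass: 74.55x + 119.00y = 0.6867
Solving, x = 5.600 × 10^-3 mol, y = 2.262 × 10^-3 mol
mass of KCl = 5.600 × 10^-3 × 74.55 = 0.4175 g
% KCl = 0.4175 / 0.6867 × 100 = 60.80 %

60.80 %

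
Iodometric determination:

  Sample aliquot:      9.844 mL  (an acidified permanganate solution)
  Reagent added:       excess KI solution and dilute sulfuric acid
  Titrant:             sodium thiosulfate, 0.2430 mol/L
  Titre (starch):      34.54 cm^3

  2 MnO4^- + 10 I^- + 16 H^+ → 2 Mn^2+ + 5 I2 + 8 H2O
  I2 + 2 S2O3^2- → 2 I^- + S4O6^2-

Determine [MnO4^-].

n(S2O3^2-) = 0.03454 × 0.2430 = 8.393 × 10^-3 mol
n(I2) = n(S2O3^2-)/2 = 4.197 × 10^-3 mol
From the 2:5 ratio, n(MnO4^-) in the aliquot = 2/5 × 4.197 × 10^-3 = 1.679 × 10^-3 mol
[MnO4^-] = 1.679 × 10^-3 / 0.009844 = 0.1705 mol/L

0.1705 mol/L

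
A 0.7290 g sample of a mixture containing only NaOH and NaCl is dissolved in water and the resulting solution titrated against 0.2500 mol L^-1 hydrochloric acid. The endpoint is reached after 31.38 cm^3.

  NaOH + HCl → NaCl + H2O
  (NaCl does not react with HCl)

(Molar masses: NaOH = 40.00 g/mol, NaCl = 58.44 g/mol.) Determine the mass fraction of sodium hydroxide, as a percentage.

n(HCl) = 0.03138 × 0.2500 = 7.845 × 10^-3 mol
Let x = n(NaOH), y = n(NaCl).
Titrant: 1x = 7.845 × 10^-3;  mass: 40.00x + 58.44y = 0.7290
Solving, x = 7.845 × 10^-3 mol, y = 7.105 × 10^-3 mol
mass of NaOH = 7.845 × 10^-3 × 40.00 = 0.3138 g
% NaOH = 0.3138 / 0.7290 × 100 = 43.05 %

43.05 %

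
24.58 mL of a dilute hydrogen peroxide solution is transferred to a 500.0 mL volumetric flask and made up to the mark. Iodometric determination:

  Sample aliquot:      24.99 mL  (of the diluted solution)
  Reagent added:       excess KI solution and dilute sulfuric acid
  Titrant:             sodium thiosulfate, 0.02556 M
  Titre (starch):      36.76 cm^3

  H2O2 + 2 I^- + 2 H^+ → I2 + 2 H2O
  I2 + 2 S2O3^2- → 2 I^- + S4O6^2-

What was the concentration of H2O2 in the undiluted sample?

0.3824 M

n(S2O3^2-) = 0.03676 × 0.02556 = 9.396 × 10^-4 mol
n(I2) = n(S2O3^2-)/2 = 4.698 × 10^-4 mol
n(H2O2) in the aliquot = 4.698 × 10^-4 mol (1:1 ratio)
[H2O2]_dilute = 4.698 × 10^-4 / 0.02499 = 0.01880 mol/L
[H2O2]_original = 0.01880 × 500.0/24.58 = 0.3824 mol/L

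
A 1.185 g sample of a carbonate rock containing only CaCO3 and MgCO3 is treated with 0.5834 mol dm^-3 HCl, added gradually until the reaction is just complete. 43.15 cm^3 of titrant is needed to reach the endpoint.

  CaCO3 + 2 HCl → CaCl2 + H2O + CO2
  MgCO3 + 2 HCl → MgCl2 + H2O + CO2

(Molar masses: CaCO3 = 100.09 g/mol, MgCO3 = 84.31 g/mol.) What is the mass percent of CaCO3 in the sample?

66.27 %

n(HCl) = 0.04315 × 0.5834 = 0.02517 mol
Let x = n(CaCO3), y = n(MgCO3).
Titrant: 2x + 2y = 0.02517;  mass: 100.09x + 84.31y = 1.185
Solving, x = 7.846 × 10^-3 mol, y = 4.741 × 10^-3 mol
mass of CaCO3 = 7.846 × 10^-3 × 100.09 = 0.7853 g
% CaCO3 = 0.7853 / 1.185 × 100 = 66.27 %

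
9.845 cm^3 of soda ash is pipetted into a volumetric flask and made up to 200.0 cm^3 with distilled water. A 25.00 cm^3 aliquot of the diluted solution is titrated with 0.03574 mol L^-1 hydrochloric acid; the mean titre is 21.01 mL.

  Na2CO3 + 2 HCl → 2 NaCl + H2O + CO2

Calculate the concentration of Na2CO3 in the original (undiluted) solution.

0.3051 mol/L

n(HCl) = 0.02101 × 0.03574 = 7.509 × 10^-4 mol
From the 1:2 ratio, n(Na2CO3) in the aliquot = 1/2 × 7.509 × 10^-4 = 3.754 × 10^-4 mol
[Na2CO3]_dilute = 3.754 × 10^-4 / 0.02500 = 0.01502 mol/L
Dilution factor = 200.0 / 9.845 = 20.31
[Na2CO3]_stock = 0.01502 × 20.31 = 0.3051 mol/L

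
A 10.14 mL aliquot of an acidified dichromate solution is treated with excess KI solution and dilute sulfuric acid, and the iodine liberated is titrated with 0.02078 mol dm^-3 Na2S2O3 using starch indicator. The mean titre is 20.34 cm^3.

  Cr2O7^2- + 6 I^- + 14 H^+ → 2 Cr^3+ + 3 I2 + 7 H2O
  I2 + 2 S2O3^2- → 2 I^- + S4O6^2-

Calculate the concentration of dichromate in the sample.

n(S2O3^2-) = 0.02034 × 0.02078 = 4.227 × 10^-4 mol
n(I2) = n(S2O3^2-)/2 = 2.113 × 10^-4 mol
From the 1:3 ratio, n(Cr2O7^2-) in the aliquot = 1/3 × 2.113 × 10^-4 = 7.044 × 10^-5 mol
[Cr2O7^2-] = 7.044 × 10^-5 / 0.01014 = 0.006947 mol/L

0.006947 mol/L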